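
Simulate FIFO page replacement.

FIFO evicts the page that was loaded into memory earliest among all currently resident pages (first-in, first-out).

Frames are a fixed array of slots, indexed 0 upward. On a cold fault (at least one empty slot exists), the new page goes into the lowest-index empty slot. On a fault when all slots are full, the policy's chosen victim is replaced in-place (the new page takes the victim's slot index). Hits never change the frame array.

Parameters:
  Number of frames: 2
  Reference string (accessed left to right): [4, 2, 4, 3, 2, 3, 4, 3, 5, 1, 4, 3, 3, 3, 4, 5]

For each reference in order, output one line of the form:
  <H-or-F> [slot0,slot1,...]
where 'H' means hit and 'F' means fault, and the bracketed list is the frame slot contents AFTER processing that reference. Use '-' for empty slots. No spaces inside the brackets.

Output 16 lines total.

F [4,-]
F [4,2]
H [4,2]
F [3,2]
H [3,2]
H [3,2]
F [3,4]
H [3,4]
F [5,4]
F [5,1]
F [4,1]
F [4,3]
H [4,3]
H [4,3]
H [4,3]
F [5,3]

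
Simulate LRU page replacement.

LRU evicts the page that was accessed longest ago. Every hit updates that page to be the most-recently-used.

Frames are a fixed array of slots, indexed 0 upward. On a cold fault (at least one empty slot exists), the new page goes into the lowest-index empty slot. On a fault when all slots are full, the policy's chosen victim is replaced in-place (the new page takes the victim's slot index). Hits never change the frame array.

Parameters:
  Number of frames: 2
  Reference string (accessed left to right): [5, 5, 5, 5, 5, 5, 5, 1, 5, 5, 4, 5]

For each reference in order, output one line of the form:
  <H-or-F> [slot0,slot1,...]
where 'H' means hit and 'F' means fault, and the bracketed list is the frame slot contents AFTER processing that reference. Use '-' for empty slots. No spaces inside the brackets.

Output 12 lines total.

F [5,-]
H [5,-]
H [5,-]
H [5,-]
H [5,-]
H [5,-]
H [5,-]
F [5,1]
H [5,1]
H [5,1]
F [5,4]
H [5,4]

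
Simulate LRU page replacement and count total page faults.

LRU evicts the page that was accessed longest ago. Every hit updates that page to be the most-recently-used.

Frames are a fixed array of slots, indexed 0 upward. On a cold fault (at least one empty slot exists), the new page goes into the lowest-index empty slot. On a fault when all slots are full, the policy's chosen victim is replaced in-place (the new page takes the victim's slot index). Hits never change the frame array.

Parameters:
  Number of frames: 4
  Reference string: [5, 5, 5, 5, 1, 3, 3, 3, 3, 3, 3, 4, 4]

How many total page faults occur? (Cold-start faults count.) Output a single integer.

Step 0: ref 5 → FAULT, frames=[5,-,-,-]
Step 1: ref 5 → HIT, frames=[5,-,-,-]
Step 2: ref 5 → HIT, frames=[5,-,-,-]
Step 3: ref 5 → HIT, frames=[5,-,-,-]
Step 4: ref 1 → FAULT, frames=[5,1,-,-]
Step 5: ref 3 → FAULT, frames=[5,1,3,-]
Step 6: ref 3 → HIT, frames=[5,1,3,-]
Step 7: ref 3 → HIT, frames=[5,1,3,-]
Step 8: ref 3 → HIT, frames=[5,1,3,-]
Step 9: ref 3 → HIT, frames=[5,1,3,-]
Step 10: ref 3 → HIT, frames=[5,1,3,-]
Step 11: ref 4 → FAULT, frames=[5,1,3,4]
Step 12: ref 4 → HIT, frames=[5,1,3,4]
Total faults: 4

Answer: 4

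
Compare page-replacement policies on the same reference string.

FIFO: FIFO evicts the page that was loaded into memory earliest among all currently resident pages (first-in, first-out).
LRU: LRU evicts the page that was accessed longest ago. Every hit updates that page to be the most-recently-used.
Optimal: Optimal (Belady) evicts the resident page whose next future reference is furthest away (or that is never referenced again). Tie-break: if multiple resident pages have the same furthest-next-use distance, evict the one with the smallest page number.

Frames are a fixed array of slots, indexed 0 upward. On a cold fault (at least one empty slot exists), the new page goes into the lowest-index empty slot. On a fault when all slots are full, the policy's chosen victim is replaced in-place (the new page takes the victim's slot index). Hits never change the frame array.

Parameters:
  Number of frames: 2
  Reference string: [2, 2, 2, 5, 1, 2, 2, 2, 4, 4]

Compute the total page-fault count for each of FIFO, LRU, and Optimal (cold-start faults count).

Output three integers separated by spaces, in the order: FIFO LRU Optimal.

--- FIFO ---
  step 0: ref 2 -> FAULT, frames=[2,-] (faults so far: 1)
  step 1: ref 2 -> HIT, frames=[2,-] (faults so far: 1)
  step 2: ref 2 -> HIT, frames=[2,-] (faults so far: 1)
  step 3: ref 5 -> FAULT, frames=[2,5] (faults so far: 2)
  step 4: ref 1 -> FAULT, evict 2, frames=[1,5] (faults so far: 3)
  step 5: ref 2 -> FAULT, evict 5, frames=[1,2] (faults so far: 4)
  step 6: ref 2 -> HIT, frames=[1,2] (faults so far: 4)
  step 7: ref 2 -> HIT, frames=[1,2] (faults so far: 4)
  step 8: ref 4 -> FAULT, evict 1, frames=[4,2] (faults so far: 5)
  step 9: ref 4 -> HIT, frames=[4,2] (faults so far: 5)
  FIFO total faults: 5
--- LRU ---
  step 0: ref 2 -> FAULT, frames=[2,-] (faults so far: 1)
  step 1: ref 2 -> HIT, frames=[2,-] (faults so far: 1)
  step 2: ref 2 -> HIT, frames=[2,-] (faults so far: 1)
  step 3: ref 5 -> FAULT, frames=[2,5] (faults so far: 2)
  step 4: ref 1 -> FAULT, evict 2, frames=[1,5] (faults so far: 3)
  step 5: ref 2 -> FAULT, evict 5, frames=[1,2] (faults so far: 4)
  step 6: ref 2 -> HIT, frames=[1,2] (faults so far: 4)
  step 7: ref 2 -> HIT, frames=[1,2] (faults so far: 4)
  step 8: ref 4 -> FAULT, evict 1, frames=[4,2] (faults so far: 5)
  step 9: ref 4 -> HIT, frames=[4,2] (faults so far: 5)
  LRU total faults: 5
--- Optimal ---
  step 0: ref 2 -> FAULT, frames=[2,-] (faults so far: 1)
  step 1: ref 2 -> HIT, frames=[2,-] (faults so far: 1)
  step 2: ref 2 -> HIT, frames=[2,-] (faults so far: 1)
  step 3: ref 5 -> FAULT, frames=[2,5] (faults so far: 2)
  step 4: ref 1 -> FAULT, evict 5, frames=[2,1] (faults so far: 3)
  step 5: ref 2 -> HIT, frames=[2,1] (faults so far: 3)
  step 6: ref 2 -> HIT, frames=[2,1] (faults so far: 3)
  step 7: ref 2 -> HIT, frames=[2,1] (faults so far: 3)
  step 8: ref 4 -> FAULT, evict 1, frames=[2,4] (faults so far: 4)
  step 9: ref 4 -> HIT, frames=[2,4] (faults so far: 4)
  Optimal total faults: 4

Answer: 5 5 4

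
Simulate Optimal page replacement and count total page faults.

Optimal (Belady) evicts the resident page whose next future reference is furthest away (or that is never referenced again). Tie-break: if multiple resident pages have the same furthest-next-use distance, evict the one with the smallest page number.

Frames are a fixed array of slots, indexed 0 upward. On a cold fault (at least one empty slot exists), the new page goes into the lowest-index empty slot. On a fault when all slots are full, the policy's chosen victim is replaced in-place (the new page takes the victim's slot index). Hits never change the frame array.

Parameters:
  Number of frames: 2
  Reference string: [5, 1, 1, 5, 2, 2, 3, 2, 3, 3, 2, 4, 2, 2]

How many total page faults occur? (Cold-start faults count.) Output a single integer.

Answer: 5

Derivation:
Step 0: ref 5 → FAULT, frames=[5,-]
Step 1: ref 1 → FAULT, frames=[5,1]
Step 2: ref 1 → HIT, frames=[5,1]
Step 3: ref 5 → HIT, frames=[5,1]
Step 4: ref 2 → FAULT (evict 1), frames=[5,2]
Step 5: ref 2 → HIT, frames=[5,2]
Step 6: ref 3 → FAULT (evict 5), frames=[3,2]
Step 7: ref 2 → HIT, frames=[3,2]
Step 8: ref 3 → HIT, frames=[3,2]
Step 9: ref 3 → HIT, frames=[3,2]
Step 10: ref 2 → HIT, frames=[3,2]
Step 11: ref 4 → FAULT (evict 3), frames=[4,2]
Step 12: ref 2 → HIT, frames=[4,2]
Step 13: ref 2 → HIT, frames=[4,2]
Total faults: 5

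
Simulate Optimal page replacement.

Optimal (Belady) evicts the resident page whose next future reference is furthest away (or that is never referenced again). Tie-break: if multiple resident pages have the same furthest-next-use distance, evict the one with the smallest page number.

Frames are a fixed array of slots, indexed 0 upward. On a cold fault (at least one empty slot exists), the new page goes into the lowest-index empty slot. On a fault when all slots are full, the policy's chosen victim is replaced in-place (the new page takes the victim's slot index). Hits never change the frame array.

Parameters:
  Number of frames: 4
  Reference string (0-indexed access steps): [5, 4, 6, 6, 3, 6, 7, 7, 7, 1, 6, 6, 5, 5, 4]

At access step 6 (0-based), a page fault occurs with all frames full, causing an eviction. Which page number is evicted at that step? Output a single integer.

Step 0: ref 5 -> FAULT, frames=[5,-,-,-]
Step 1: ref 4 -> FAULT, frames=[5,4,-,-]
Step 2: ref 6 -> FAULT, frames=[5,4,6,-]
Step 3: ref 6 -> HIT, frames=[5,4,6,-]
Step 4: ref 3 -> FAULT, frames=[5,4,6,3]
Step 5: ref 6 -> HIT, frames=[5,4,6,3]
Step 6: ref 7 -> FAULT, evict 3, frames=[5,4,6,7]
At step 6: evicted page 3

Answer: 3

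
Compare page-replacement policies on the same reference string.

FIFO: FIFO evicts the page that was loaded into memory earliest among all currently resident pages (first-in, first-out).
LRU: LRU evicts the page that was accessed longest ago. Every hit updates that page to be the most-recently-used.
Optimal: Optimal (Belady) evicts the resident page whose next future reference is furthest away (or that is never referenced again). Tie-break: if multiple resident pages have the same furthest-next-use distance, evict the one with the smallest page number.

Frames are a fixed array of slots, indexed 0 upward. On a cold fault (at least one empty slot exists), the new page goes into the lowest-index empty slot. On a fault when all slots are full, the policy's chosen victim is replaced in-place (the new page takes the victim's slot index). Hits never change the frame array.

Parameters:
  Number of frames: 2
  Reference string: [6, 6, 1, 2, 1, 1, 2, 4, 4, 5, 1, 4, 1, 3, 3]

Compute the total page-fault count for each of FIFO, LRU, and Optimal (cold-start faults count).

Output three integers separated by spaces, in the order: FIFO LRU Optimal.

--- FIFO ---
  step 0: ref 6 -> FAULT, frames=[6,-] (faults so far: 1)
  step 1: ref 6 -> HIT, frames=[6,-] (faults so far: 1)
  step 2: ref 1 -> FAULT, frames=[6,1] (faults so far: 2)
  step 3: ref 2 -> FAULT, evict 6, frames=[2,1] (faults so far: 3)
  step 4: ref 1 -> HIT, frames=[2,1] (faults so far: 3)
  step 5: ref 1 -> HIT, frames=[2,1] (faults so far: 3)
  step 6: ref 2 -> HIT, frames=[2,1] (faults so far: 3)
  step 7: ref 4 -> FAULT, evict 1, frames=[2,4] (faults so far: 4)
  step 8: ref 4 -> HIT, frames=[2,4] (faults so far: 4)
  step 9: ref 5 -> FAULT, evict 2, frames=[5,4] (faults so far: 5)
  step 10: ref 1 -> FAULT, evict 4, frames=[5,1] (faults so far: 6)
  step 11: ref 4 -> FAULT, evict 5, frames=[4,1] (faults so far: 7)
  step 12: ref 1 -> HIT, frames=[4,1] (faults so far: 7)
  step 13: ref 3 -> FAULT, evict 1, frames=[4,3] (faults so far: 8)
  step 14: ref 3 -> HIT, frames=[4,3] (faults so far: 8)
  FIFO total faults: 8
--- LRU ---
  step 0: ref 6 -> FAULT, frames=[6,-] (faults so far: 1)
  step 1: ref 6 -> HIT, frames=[6,-] (faults so far: 1)
  step 2: ref 1 -> FAULT, frames=[6,1] (faults so far: 2)
  step 3: ref 2 -> FAULT, evict 6, frames=[2,1] (faults so far: 3)
  step 4: ref 1 -> HIT, frames=[2,1] (faults so far: 3)
  step 5: ref 1 -> HIT, frames=[2,1] (faults so far: 3)
  step 6: ref 2 -> HIT, frames=[2,1] (faults so far: 3)
  step 7: ref 4 -> FAULT, evict 1, frames=[2,4] (faults so far: 4)
  step 8: ref 4 -> HIT, frames=[2,4] (faults so far: 4)
  step 9: ref 5 -> FAULT, evict 2, frames=[5,4] (faults so far: 5)
  step 10: ref 1 -> FAULT, evict 4, frames=[5,1] (faults so far: 6)
  step 11: ref 4 -> FAULT, evict 5, frames=[4,1] (faults so far: 7)
  step 12: ref 1 -> HIT, frames=[4,1] (faults so far: 7)
  step 13: ref 3 -> FAULT, evict 4, frames=[3,1] (faults so far: 8)
  step 14: ref 3 -> HIT, frames=[3,1] (faults so far: 8)
  LRU total faults: 8
--- Optimal ---
  step 0: ref 6 -> FAULT, frames=[6,-] (faults so far: 1)
  step 1: ref 6 -> HIT, frames=[6,-] (faults so far: 1)
  step 2: ref 1 -> FAULT, frames=[6,1] (faults so far: 2)
  step 3: ref 2 -> FAULT, evict 6, frames=[2,1] (faults so far: 3)
  step 4: ref 1 -> HIT, frames=[2,1] (faults so far: 3)
  step 5: ref 1 -> HIT, frames=[2,1] (faults so far: 3)
  step 6: ref 2 -> HIT, frames=[2,1] (faults so far: 3)
  step 7: ref 4 -> FAULT, evict 2, frames=[4,1] (faults so far: 4)
  step 8: ref 4 -> HIT, frames=[4,1] (faults so far: 4)
  step 9: ref 5 -> FAULT, evict 4, frames=[5,1] (faults so far: 5)
  step 10: ref 1 -> HIT, frames=[5,1] (faults so far: 5)
  step 11: ref 4 -> FAULT, evict 5, frames=[4,1] (faults so far: 6)
  step 12: ref 1 -> HIT, frames=[4,1] (faults so far: 6)
  step 13: ref 3 -> FAULT, evict 1, frames=[4,3] (faults so far: 7)
  step 14: ref 3 -> HIT, frames=[4,3] (faults so far: 7)
  Optimal total faults: 7

Answer: 8 8 7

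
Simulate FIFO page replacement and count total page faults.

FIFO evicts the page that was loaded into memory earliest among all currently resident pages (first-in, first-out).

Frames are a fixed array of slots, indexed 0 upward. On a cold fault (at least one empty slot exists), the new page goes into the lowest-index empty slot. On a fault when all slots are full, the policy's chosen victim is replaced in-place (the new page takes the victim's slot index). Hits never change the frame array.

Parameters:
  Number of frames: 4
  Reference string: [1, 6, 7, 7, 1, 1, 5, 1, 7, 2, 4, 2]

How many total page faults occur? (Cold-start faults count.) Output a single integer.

Answer: 6

Derivation:
Step 0: ref 1 → FAULT, frames=[1,-,-,-]
Step 1: ref 6 → FAULT, frames=[1,6,-,-]
Step 2: ref 7 → FAULT, frames=[1,6,7,-]
Step 3: ref 7 → HIT, frames=[1,6,7,-]
Step 4: ref 1 → HIT, frames=[1,6,7,-]
Step 5: ref 1 → HIT, frames=[1,6,7,-]
Step 6: ref 5 → FAULT, frames=[1,6,7,5]
Step 7: ref 1 → HIT, frames=[1,6,7,5]
Step 8: ref 7 → HIT, frames=[1,6,7,5]
Step 9: ref 2 → FAULT (evict 1), frames=[2,6,7,5]
Step 10: ref 4 → FAULT (evict 6), frames=[2,4,7,5]
Step 11: ref 2 → HIT, frames=[2,4,7,5]
Total faults: 6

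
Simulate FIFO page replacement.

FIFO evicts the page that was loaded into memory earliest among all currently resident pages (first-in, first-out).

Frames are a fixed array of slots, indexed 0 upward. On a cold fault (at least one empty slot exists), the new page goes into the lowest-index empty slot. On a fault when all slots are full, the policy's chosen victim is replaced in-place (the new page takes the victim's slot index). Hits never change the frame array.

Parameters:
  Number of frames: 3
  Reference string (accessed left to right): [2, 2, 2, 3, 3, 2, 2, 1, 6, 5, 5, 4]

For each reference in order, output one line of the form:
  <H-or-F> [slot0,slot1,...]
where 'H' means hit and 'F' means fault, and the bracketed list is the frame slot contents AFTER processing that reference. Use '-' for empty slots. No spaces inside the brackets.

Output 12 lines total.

F [2,-,-]
H [2,-,-]
H [2,-,-]
F [2,3,-]
H [2,3,-]
H [2,3,-]
H [2,3,-]
F [2,3,1]
F [6,3,1]
F [6,5,1]
H [6,5,1]
F [6,5,4]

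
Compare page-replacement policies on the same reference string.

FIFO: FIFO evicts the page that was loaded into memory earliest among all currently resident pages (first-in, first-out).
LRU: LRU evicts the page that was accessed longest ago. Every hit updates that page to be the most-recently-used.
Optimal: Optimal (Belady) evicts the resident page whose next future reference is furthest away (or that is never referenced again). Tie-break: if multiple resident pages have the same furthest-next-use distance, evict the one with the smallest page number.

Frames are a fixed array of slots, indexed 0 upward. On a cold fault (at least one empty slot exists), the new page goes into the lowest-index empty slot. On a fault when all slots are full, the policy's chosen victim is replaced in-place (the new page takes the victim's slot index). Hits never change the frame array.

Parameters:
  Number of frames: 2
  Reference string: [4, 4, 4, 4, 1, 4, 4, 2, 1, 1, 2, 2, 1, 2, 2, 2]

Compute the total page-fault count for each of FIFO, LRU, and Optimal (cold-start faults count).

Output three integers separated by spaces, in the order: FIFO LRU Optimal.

--- FIFO ---
  step 0: ref 4 -> FAULT, frames=[4,-] (faults so far: 1)
  step 1: ref 4 -> HIT, frames=[4,-] (faults so far: 1)
  step 2: ref 4 -> HIT, frames=[4,-] (faults so far: 1)
  step 3: ref 4 -> HIT, frames=[4,-] (faults so far: 1)
  step 4: ref 1 -> FAULT, frames=[4,1] (faults so far: 2)
  step 5: ref 4 -> HIT, frames=[4,1] (faults so far: 2)
  step 6: ref 4 -> HIT, frames=[4,1] (faults so far: 2)
  step 7: ref 2 -> FAULT, evict 4, frames=[2,1] (faults so far: 3)
  step 8: ref 1 -> HIT, frames=[2,1] (faults so far: 3)
  step 9: ref 1 -> HIT, frames=[2,1] (faults so far: 3)
  step 10: ref 2 -> HIT, frames=[2,1] (faults so far: 3)
  step 11: ref 2 -> HIT, frames=[2,1] (faults so far: 3)
  step 12: ref 1 -> HIT, frames=[2,1] (faults so far: 3)
  step 13: ref 2 -> HIT, frames=[2,1] (faults so far: 3)
  step 14: ref 2 -> HIT, frames=[2,1] (faults so far: 3)
  step 15: ref 2 -> HIT, frames=[2,1] (faults so far: 3)
  FIFO total faults: 3
--- LRU ---
  step 0: ref 4 -> FAULT, frames=[4,-] (faults so far: 1)
  step 1: ref 4 -> HIT, frames=[4,-] (faults so far: 1)
  step 2: ref 4 -> HIT, frames=[4,-] (faults so far: 1)
  step 3: ref 4 -> HIT, frames=[4,-] (faults so far: 1)
  step 4: ref 1 -> FAULT, frames=[4,1] (faults so far: 2)
  step 5: ref 4 -> HIT, frames=[4,1] (faults so far: 2)
  step 6: ref 4 -> HIT, frames=[4,1] (faults so far: 2)
  step 7: ref 2 -> FAULT, evict 1, frames=[4,2] (faults so far: 3)
  step 8: ref 1 -> FAULT, evict 4, frames=[1,2] (faults so far: 4)
  step 9: ref 1 -> HIT, frames=[1,2] (faults so far: 4)
  step 10: ref 2 -> HIT, frames=[1,2] (faults so far: 4)
  step 11: ref 2 -> HIT, frames=[1,2] (faults so far: 4)
  step 12: ref 1 -> HIT, frames=[1,2] (faults so far: 4)
  step 13: ref 2 -> HIT, frames=[1,2] (faults so far: 4)
  step 14: ref 2 -> HIT, frames=[1,2] (faults so far: 4)
  step 15: ref 2 -> HIT, frames=[1,2] (faults so far: 4)
  LRU total faults: 4
--- Optimal ---
  step 0: ref 4 -> FAULT, frames=[4,-] (faults so far: 1)
  step 1: ref 4 -> HIT, frames=[4,-] (faults so far: 1)
  step 2: ref 4 -> HIT, frames=[4,-] (faults so far: 1)
  step 3: ref 4 -> HIT, frames=[4,-] (faults so far: 1)
  step 4: ref 1 -> FAULT, frames=[4,1] (faults so far: 2)
  step 5: ref 4 -> HIT, frames=[4,1] (faults so far: 2)
  step 6: ref 4 -> HIT, frames=[4,1] (faults so far: 2)
  step 7: ref 2 -> FAULT, evict 4, frames=[2,1] (faults so far: 3)
  step 8: ref 1 -> HIT, frames=[2,1] (faults so far: 3)
  step 9: ref 1 -> HIT, frames=[2,1] (faults so far: 3)
  step 10: ref 2 -> HIT, frames=[2,1] (faults so far: 3)
  step 11: ref 2 -> HIT, frames=[2,1] (faults so far: 3)
  step 12: ref 1 -> HIT, frames=[2,1] (faults so far: 3)
  step 13: ref 2 -> HIT, frames=[2,1] (faults so far: 3)
  step 14: ref 2 -> HIT, frames=[2,1] (faults so far: 3)
  step 15: ref 2 -> HIT, frames=[2,1] (faults so far: 3)
  Optimal total faults: 3

Answer: 3 4 3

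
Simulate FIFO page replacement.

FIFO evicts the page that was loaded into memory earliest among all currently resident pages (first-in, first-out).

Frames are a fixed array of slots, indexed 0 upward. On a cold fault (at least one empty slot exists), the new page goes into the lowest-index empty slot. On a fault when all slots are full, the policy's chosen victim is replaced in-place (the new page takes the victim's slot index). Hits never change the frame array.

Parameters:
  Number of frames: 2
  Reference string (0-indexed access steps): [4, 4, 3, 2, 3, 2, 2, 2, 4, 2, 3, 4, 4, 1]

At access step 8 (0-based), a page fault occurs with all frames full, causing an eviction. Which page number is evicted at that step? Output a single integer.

Step 0: ref 4 -> FAULT, frames=[4,-]
Step 1: ref 4 -> HIT, frames=[4,-]
Step 2: ref 3 -> FAULT, frames=[4,3]
Step 3: ref 2 -> FAULT, evict 4, frames=[2,3]
Step 4: ref 3 -> HIT, frames=[2,3]
Step 5: ref 2 -> HIT, frames=[2,3]
Step 6: ref 2 -> HIT, frames=[2,3]
Step 7: ref 2 -> HIT, frames=[2,3]
Step 8: ref 4 -> FAULT, evict 3, frames=[2,4]
At step 8: evicted page 3

Answer: 3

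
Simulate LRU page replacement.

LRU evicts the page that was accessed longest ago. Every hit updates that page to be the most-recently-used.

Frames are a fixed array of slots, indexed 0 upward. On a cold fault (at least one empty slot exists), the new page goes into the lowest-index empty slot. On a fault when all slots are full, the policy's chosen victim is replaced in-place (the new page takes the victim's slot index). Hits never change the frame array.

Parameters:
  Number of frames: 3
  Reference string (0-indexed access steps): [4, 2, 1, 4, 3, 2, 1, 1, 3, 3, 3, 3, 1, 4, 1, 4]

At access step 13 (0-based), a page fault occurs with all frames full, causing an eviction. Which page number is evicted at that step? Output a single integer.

Answer: 2

Derivation:
Step 0: ref 4 -> FAULT, frames=[4,-,-]
Step 1: ref 2 -> FAULT, frames=[4,2,-]
Step 2: ref 1 -> FAULT, frames=[4,2,1]
Step 3: ref 4 -> HIT, frames=[4,2,1]
Step 4: ref 3 -> FAULT, evict 2, frames=[4,3,1]
Step 5: ref 2 -> FAULT, evict 1, frames=[4,3,2]
Step 6: ref 1 -> FAULT, evict 4, frames=[1,3,2]
Step 7: ref 1 -> HIT, frames=[1,3,2]
Step 8: ref 3 -> HIT, frames=[1,3,2]
Step 9: ref 3 -> HIT, frames=[1,3,2]
Step 10: ref 3 -> HIT, frames=[1,3,2]
Step 11: ref 3 -> HIT, frames=[1,3,2]
Step 12: ref 1 -> HIT, frames=[1,3,2]
Step 13: ref 4 -> FAULT, evict 2, frames=[1,3,4]
At step 13: evicted page 2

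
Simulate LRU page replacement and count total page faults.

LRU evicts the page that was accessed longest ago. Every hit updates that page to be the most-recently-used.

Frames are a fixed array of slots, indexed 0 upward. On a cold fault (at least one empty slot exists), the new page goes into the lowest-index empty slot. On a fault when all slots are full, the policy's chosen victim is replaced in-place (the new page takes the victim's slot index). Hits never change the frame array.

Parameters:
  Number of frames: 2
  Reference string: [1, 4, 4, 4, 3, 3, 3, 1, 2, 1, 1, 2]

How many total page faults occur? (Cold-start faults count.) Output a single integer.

Step 0: ref 1 → FAULT, frames=[1,-]
Step 1: ref 4 → FAULT, frames=[1,4]
Step 2: ref 4 → HIT, frames=[1,4]
Step 3: ref 4 → HIT, frames=[1,4]
Step 4: ref 3 → FAULT (evict 1), frames=[3,4]
Step 5: ref 3 → HIT, frames=[3,4]
Step 6: ref 3 → HIT, frames=[3,4]
Step 7: ref 1 → FAULT (evict 4), frames=[3,1]
Step 8: ref 2 → FAULT (evict 3), frames=[2,1]
Step 9: ref 1 → HIT, frames=[2,1]
Step 10: ref 1 → HIT, frames=[2,1]
Step 11: ref 2 → HIT, frames=[2,1]
Total faults: 5

Answer: 5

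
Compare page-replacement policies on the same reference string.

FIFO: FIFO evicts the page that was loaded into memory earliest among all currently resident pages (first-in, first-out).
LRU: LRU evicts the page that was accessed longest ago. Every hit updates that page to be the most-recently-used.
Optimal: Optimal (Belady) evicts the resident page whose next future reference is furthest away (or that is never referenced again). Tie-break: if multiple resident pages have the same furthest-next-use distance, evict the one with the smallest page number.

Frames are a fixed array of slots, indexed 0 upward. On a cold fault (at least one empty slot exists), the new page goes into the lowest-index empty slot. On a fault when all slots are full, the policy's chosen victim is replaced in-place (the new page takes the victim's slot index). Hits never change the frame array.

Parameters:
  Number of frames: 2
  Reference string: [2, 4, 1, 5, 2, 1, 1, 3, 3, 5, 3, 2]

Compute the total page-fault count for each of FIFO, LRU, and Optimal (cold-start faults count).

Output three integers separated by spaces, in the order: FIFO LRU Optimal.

Answer: 9 9 7

Derivation:
--- FIFO ---
  step 0: ref 2 -> FAULT, frames=[2,-] (faults so far: 1)
  step 1: ref 4 -> FAULT, frames=[2,4] (faults so far: 2)
  step 2: ref 1 -> FAULT, evict 2, frames=[1,4] (faults so far: 3)
  step 3: ref 5 -> FAULT, evict 4, frames=[1,5] (faults so far: 4)
  step 4: ref 2 -> FAULT, evict 1, frames=[2,5] (faults so far: 5)
  step 5: ref 1 -> FAULT, evict 5, frames=[2,1] (faults so far: 6)
  step 6: ref 1 -> HIT, frames=[2,1] (faults so far: 6)
  step 7: ref 3 -> FAULT, evict 2, frames=[3,1] (faults so far: 7)
  step 8: ref 3 -> HIT, frames=[3,1] (faults so far: 7)
  step 9: ref 5 -> FAULT, evict 1, frames=[3,5] (faults so far: 8)
  step 10: ref 3 -> HIT, frames=[3,5] (faults so far: 8)
  step 11: ref 2 -> FAULT, evict 3, frames=[2,5] (faults so far: 9)
  FIFO total faults: 9
--- LRU ---
  step 0: ref 2 -> FAULT, frames=[2,-] (faults so far: 1)
  step 1: ref 4 -> FAULT, frames=[2,4] (faults so far: 2)
  step 2: ref 1 -> FAULT, evict 2, frames=[1,4] (faults so far: 3)
  step 3: ref 5 -> FAULT, evict 4, frames=[1,5] (faults so far: 4)
  step 4: ref 2 -> FAULT, evict 1, frames=[2,5] (faults so far: 5)
  step 5: ref 1 -> FAULT, evict 5, frames=[2,1] (faults so far: 6)
  step 6: ref 1 -> HIT, frames=[2,1] (faults so far: 6)
  step 7: ref 3 -> FAULT, evict 2, frames=[3,1] (faults so far: 7)
  step 8: ref 3 -> HIT, frames=[3,1] (faults so far: 7)
  step 9: ref 5 -> FAULT, evict 1, frames=[3,5] (faults so far: 8)
  step 10: ref 3 -> HIT, frames=[3,5] (faults so far: 8)
  step 11: ref 2 -> FAULT, evict 5, frames=[3,2] (faults so far: 9)
  LRU total faults: 9
--- Optimal ---
  step 0: ref 2 -> FAULT, frames=[2,-] (faults so far: 1)
  step 1: ref 4 -> FAULT, frames=[2,4] (faults so far: 2)
  step 2: ref 1 -> FAULT, evict 4, frames=[2,1] (faults so far: 3)
  step 3: ref 5 -> FAULT, evict 1, frames=[2,5] (faults so far: 4)
  step 4: ref 2 -> HIT, frames=[2,5] (faults so far: 4)
  step 5: ref 1 -> FAULT, evict 2, frames=[1,5] (faults so far: 5)
  step 6: ref 1 -> HIT, frames=[1,5] (faults so far: 5)
  step 7: ref 3 -> FAULT, evict 1, frames=[3,5] (faults so far: 6)
  step 8: ref 3 -> HIT, frames=[3,5] (faults so far: 6)
  step 9: ref 5 -> HIT, frames=[3,5] (faults so far: 6)
  step 10: ref 3 -> HIT, frames=[3,5] (faults so far: 6)
  step 11: ref 2 -> FAULT, evict 3, frames=[2,5] (faults so far: 7)
  Optimal total faults: 7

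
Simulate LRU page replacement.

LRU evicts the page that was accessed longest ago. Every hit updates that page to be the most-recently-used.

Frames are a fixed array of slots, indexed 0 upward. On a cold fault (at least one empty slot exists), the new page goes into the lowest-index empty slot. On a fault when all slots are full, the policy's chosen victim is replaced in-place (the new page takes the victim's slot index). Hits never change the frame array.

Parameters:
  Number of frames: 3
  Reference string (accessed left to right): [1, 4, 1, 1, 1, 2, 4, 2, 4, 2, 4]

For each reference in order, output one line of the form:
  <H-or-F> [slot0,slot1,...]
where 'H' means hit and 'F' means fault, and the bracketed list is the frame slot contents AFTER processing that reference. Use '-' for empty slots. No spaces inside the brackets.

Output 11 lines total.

F [1,-,-]
F [1,4,-]
H [1,4,-]
H [1,4,-]
H [1,4,-]
F [1,4,2]
H [1,4,2]
H [1,4,2]
H [1,4,2]
H [1,4,2]
H [1,4,2]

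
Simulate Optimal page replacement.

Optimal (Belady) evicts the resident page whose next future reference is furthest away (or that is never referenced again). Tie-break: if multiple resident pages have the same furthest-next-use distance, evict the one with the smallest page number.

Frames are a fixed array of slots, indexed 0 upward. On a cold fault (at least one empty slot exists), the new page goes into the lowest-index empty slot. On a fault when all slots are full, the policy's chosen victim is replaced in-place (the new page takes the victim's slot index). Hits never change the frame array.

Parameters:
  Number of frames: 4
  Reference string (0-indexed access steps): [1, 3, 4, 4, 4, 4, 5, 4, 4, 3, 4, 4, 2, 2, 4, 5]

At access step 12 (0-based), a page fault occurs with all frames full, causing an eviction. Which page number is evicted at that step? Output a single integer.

Step 0: ref 1 -> FAULT, frames=[1,-,-,-]
Step 1: ref 3 -> FAULT, frames=[1,3,-,-]
Step 2: ref 4 -> FAULT, frames=[1,3,4,-]
Step 3: ref 4 -> HIT, frames=[1,3,4,-]
Step 4: ref 4 -> HIT, frames=[1,3,4,-]
Step 5: ref 4 -> HIT, frames=[1,3,4,-]
Step 6: ref 5 -> FAULT, frames=[1,3,4,5]
Step 7: ref 4 -> HIT, frames=[1,3,4,5]
Step 8: ref 4 -> HIT, frames=[1,3,4,5]
Step 9: ref 3 -> HIT, frames=[1,3,4,5]
Step 10: ref 4 -> HIT, frames=[1,3,4,5]
Step 11: ref 4 -> HIT, frames=[1,3,4,5]
Step 12: ref 2 -> FAULT, evict 1, frames=[2,3,4,5]
At step 12: evicted page 1

Answer: 1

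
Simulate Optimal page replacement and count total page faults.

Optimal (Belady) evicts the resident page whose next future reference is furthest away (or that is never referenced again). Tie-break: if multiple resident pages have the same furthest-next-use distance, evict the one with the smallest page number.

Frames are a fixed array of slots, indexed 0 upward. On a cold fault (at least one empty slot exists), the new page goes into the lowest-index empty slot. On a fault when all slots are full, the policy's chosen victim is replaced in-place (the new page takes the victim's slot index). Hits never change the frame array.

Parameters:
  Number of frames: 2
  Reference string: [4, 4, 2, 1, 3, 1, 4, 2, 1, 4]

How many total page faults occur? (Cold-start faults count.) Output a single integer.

Answer: 7

Derivation:
Step 0: ref 4 → FAULT, frames=[4,-]
Step 1: ref 4 → HIT, frames=[4,-]
Step 2: ref 2 → FAULT, frames=[4,2]
Step 3: ref 1 → FAULT (evict 2), frames=[4,1]
Step 4: ref 3 → FAULT (evict 4), frames=[3,1]
Step 5: ref 1 → HIT, frames=[3,1]
Step 6: ref 4 → FAULT (evict 3), frames=[4,1]
Step 7: ref 2 → FAULT (evict 4), frames=[2,1]
Step 8: ref 1 → HIT, frames=[2,1]
Step 9: ref 4 → FAULT (evict 1), frames=[2,4]
Total faults: 7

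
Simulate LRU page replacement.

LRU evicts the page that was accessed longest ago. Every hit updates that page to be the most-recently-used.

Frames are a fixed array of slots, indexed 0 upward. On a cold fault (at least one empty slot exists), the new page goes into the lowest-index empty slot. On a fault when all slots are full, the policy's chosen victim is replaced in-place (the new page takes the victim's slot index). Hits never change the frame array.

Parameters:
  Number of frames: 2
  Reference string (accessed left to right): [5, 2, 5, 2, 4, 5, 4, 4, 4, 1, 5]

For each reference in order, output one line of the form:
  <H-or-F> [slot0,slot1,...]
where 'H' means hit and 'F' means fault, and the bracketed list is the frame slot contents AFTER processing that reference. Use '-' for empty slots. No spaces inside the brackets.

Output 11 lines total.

F [5,-]
F [5,2]
H [5,2]
H [5,2]
F [4,2]
F [4,5]
H [4,5]
H [4,5]
H [4,5]
F [4,1]
F [5,1]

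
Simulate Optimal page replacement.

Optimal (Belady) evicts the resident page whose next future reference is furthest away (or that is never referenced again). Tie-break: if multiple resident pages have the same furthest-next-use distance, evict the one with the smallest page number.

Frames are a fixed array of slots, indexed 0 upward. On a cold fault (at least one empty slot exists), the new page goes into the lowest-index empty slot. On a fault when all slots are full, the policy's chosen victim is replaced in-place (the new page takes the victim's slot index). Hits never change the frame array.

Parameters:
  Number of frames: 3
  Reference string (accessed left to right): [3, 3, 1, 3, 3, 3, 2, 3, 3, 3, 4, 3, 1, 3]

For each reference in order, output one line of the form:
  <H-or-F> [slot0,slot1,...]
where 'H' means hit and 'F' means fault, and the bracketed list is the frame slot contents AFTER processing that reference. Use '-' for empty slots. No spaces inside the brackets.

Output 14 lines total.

F [3,-,-]
H [3,-,-]
F [3,1,-]
H [3,1,-]
H [3,1,-]
H [3,1,-]
F [3,1,2]
H [3,1,2]
H [3,1,2]
H [3,1,2]
F [3,1,4]
H [3,1,4]
H [3,1,4]
H [3,1,4]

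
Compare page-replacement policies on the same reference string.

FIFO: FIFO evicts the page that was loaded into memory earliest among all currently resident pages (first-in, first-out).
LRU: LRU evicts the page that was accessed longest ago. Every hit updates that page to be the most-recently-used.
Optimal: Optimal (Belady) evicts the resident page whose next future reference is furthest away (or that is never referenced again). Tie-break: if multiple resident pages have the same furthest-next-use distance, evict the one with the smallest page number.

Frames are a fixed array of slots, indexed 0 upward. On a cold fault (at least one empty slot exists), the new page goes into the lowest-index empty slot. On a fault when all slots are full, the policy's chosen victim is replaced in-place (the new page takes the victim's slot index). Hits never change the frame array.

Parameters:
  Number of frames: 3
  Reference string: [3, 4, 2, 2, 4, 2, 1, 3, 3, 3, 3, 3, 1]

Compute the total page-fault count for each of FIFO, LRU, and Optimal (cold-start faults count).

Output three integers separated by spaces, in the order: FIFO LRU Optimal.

--- FIFO ---
  step 0: ref 3 -> FAULT, frames=[3,-,-] (faults so far: 1)
  step 1: ref 4 -> FAULT, frames=[3,4,-] (faults so far: 2)
  step 2: ref 2 -> FAULT, frames=[3,4,2] (faults so far: 3)
  step 3: ref 2 -> HIT, frames=[3,4,2] (faults so far: 3)
  step 4: ref 4 -> HIT, frames=[3,4,2] (faults so far: 3)
  step 5: ref 2 -> HIT, frames=[3,4,2] (faults so far: 3)
  step 6: ref 1 -> FAULT, evict 3, frames=[1,4,2] (faults so far: 4)
  step 7: ref 3 -> FAULT, evict 4, frames=[1,3,2] (faults so far: 5)
  step 8: ref 3 -> HIT, frames=[1,3,2] (faults so far: 5)
  step 9: ref 3 -> HIT, frames=[1,3,2] (faults so far: 5)
  step 10: ref 3 -> HIT, frames=[1,3,2] (faults so far: 5)
  step 11: ref 3 -> HIT, frames=[1,3,2] (faults so far: 5)
  step 12: ref 1 -> HIT, frames=[1,3,2] (faults so far: 5)
  FIFO total faults: 5
--- LRU ---
  step 0: ref 3 -> FAULT, frames=[3,-,-] (faults so far: 1)
  step 1: ref 4 -> FAULT, frames=[3,4,-] (faults so far: 2)
  step 2: ref 2 -> FAULT, frames=[3,4,2] (faults so far: 3)
  step 3: ref 2 -> HIT, frames=[3,4,2] (faults so far: 3)
  step 4: ref 4 -> HIT, frames=[3,4,2] (faults so far: 3)
  step 5: ref 2 -> HIT, frames=[3,4,2] (faults so far: 3)
  step 6: ref 1 -> FAULT, evict 3, frames=[1,4,2] (faults so far: 4)
  step 7: ref 3 -> FAULT, evict 4, frames=[1,3,2] (faults so far: 5)
  step 8: ref 3 -> HIT, frames=[1,3,2] (faults so far: 5)
  step 9: ref 3 -> HIT, frames=[1,3,2] (faults so far: 5)
  step 10: ref 3 -> HIT, frames=[1,3,2] (faults so far: 5)
  step 11: ref 3 -> HIT, frames=[1,3,2] (faults so far: 5)
  step 12: ref 1 -> HIT, frames=[1,3,2] (faults so far: 5)
  LRU total faults: 5
--- Optimal ---
  step 0: ref 3 -> FAULT, frames=[3,-,-] (faults so far: 1)
  step 1: ref 4 -> FAULT, frames=[3,4,-] (faults so far: 2)
  step 2: ref 2 -> FAULT, frames=[3,4,2] (faults so far: 3)
  step 3: ref 2 -> HIT, frames=[3,4,2] (faults so far: 3)
  step 4: ref 4 -> HIT, frames=[3,4,2] (faults so far: 3)
  step 5: ref 2 -> HIT, frames=[3,4,2] (faults so far: 3)
  step 6: ref 1 -> FAULT, evict 2, frames=[3,4,1] (faults so far: 4)
  step 7: ref 3 -> HIT, frames=[3,4,1] (faults so far: 4)
  step 8: ref 3 -> HIT, frames=[3,4,1] (faults so far: 4)
  step 9: ref 3 -> HIT, frames=[3,4,1] (faults so far: 4)
  step 10: ref 3 -> HIT, frames=[3,4,1] (faults so far: 4)
  step 11: ref 3 -> HIT, frames=[3,4,1] (faults so far: 4)
  step 12: ref 1 -> HIT, frames=[3,4,1] (faults so far: 4)
  Optimal total faults: 4

Answer: 5 5 4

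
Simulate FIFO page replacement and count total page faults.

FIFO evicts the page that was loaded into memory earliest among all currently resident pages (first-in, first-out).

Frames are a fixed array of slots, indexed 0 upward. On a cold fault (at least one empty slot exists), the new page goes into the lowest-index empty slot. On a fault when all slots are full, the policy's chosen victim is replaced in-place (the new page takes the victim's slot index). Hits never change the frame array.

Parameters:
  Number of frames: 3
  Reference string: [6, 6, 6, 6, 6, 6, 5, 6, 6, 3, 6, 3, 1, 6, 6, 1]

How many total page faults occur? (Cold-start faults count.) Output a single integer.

Step 0: ref 6 → FAULT, frames=[6,-,-]
Step 1: ref 6 → HIT, frames=[6,-,-]
Step 2: ref 6 → HIT, frames=[6,-,-]
Step 3: ref 6 → HIT, frames=[6,-,-]
Step 4: ref 6 → HIT, frames=[6,-,-]
Step 5: ref 6 → HIT, frames=[6,-,-]
Step 6: ref 5 → FAULT, frames=[6,5,-]
Step 7: ref 6 → HIT, frames=[6,5,-]
Step 8: ref 6 → HIT, frames=[6,5,-]
Step 9: ref 3 → FAULT, frames=[6,5,3]
Step 10: ref 6 → HIT, frames=[6,5,3]
Step 11: ref 3 → HIT, frames=[6,5,3]
Step 12: ref 1 → FAULT (evict 6), frames=[1,5,3]
Step 13: ref 6 → FAULT (evict 5), frames=[1,6,3]
Step 14: ref 6 → HIT, frames=[1,6,3]
Step 15: ref 1 → HIT, frames=[1,6,3]
Total faults: 5

Answer: 5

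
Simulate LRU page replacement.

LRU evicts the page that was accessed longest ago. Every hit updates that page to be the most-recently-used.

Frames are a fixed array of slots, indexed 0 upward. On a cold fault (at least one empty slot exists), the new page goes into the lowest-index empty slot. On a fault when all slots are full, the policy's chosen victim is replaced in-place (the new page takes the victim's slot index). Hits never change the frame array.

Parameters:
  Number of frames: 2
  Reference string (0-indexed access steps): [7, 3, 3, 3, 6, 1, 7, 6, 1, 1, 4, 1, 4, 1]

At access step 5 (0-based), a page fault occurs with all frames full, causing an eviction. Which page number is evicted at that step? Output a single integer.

Step 0: ref 7 -> FAULT, frames=[7,-]
Step 1: ref 3 -> FAULT, frames=[7,3]
Step 2: ref 3 -> HIT, frames=[7,3]
Step 3: ref 3 -> HIT, frames=[7,3]
Step 4: ref 6 -> FAULT, evict 7, frames=[6,3]
Step 5: ref 1 -> FAULT, evict 3, frames=[6,1]
At step 5: evicted page 3

Answer: 3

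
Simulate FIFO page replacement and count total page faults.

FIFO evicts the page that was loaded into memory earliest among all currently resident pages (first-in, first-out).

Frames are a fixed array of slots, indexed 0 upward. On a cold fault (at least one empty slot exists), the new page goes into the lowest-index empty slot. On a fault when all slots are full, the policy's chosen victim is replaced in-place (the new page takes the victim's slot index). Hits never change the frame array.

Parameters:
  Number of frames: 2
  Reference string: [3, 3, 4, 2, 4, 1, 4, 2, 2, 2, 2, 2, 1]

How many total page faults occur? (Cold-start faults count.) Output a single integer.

Answer: 7

Derivation:
Step 0: ref 3 → FAULT, frames=[3,-]
Step 1: ref 3 → HIT, frames=[3,-]
Step 2: ref 4 → FAULT, frames=[3,4]
Step 3: ref 2 → FAULT (evict 3), frames=[2,4]
Step 4: ref 4 → HIT, frames=[2,4]
Step 5: ref 1 → FAULT (evict 4), frames=[2,1]
Step 6: ref 4 → FAULT (evict 2), frames=[4,1]
Step 7: ref 2 → FAULT (evict 1), frames=[4,2]
Step 8: ref 2 → HIT, frames=[4,2]
Step 9: ref 2 → HIT, frames=[4,2]
Step 10: ref 2 → HIT, frames=[4,2]
Step 11: ref 2 → HIT, frames=[4,2]
Step 12: ref 1 → FAULT (evict 4), frames=[1,2]
Total faults: 7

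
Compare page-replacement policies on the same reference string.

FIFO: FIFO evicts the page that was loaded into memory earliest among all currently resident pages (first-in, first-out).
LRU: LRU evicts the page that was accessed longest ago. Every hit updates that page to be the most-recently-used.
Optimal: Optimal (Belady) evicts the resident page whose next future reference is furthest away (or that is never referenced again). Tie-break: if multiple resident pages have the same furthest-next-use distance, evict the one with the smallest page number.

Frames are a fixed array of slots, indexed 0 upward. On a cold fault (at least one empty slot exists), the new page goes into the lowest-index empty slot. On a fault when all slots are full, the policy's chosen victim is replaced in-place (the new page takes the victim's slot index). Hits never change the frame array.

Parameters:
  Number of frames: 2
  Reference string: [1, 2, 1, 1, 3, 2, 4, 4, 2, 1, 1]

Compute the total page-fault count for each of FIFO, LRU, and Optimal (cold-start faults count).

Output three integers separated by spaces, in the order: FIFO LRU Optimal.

Answer: 6 6 5

Derivation:
--- FIFO ---
  step 0: ref 1 -> FAULT, frames=[1,-] (faults so far: 1)
  step 1: ref 2 -> FAULT, frames=[1,2] (faults so far: 2)
  step 2: ref 1 -> HIT, frames=[1,2] (faults so far: 2)
  step 3: ref 1 -> HIT, frames=[1,2] (faults so far: 2)
  step 4: ref 3 -> FAULT, evict 1, frames=[3,2] (faults so far: 3)
  step 5: ref 2 -> HIT, frames=[3,2] (faults so far: 3)
  step 6: ref 4 -> FAULT, evict 2, frames=[3,4] (faults so far: 4)
  step 7: ref 4 -> HIT, frames=[3,4] (faults so far: 4)
  step 8: ref 2 -> FAULT, evict 3, frames=[2,4] (faults so far: 5)
  step 9: ref 1 -> FAULT, evict 4, frames=[2,1] (faults so far: 6)
  step 10: ref 1 -> HIT, frames=[2,1] (faults so far: 6)
  FIFO total faults: 6
--- LRU ---
  step 0: ref 1 -> FAULT, frames=[1,-] (faults so far: 1)
  step 1: ref 2 -> FAULT, frames=[1,2] (faults so far: 2)
  step 2: ref 1 -> HIT, frames=[1,2] (faults so far: 2)
  step 3: ref 1 -> HIT, frames=[1,2] (faults so far: 2)
  step 4: ref 3 -> FAULT, evict 2, frames=[1,3] (faults so far: 3)
  step 5: ref 2 -> FAULT, evict 1, frames=[2,3] (faults so far: 4)
  step 6: ref 4 -> FAULT, evict 3, frames=[2,4] (faults so far: 5)
  step 7: ref 4 -> HIT, frames=[2,4] (faults so far: 5)
  step 8: ref 2 -> HIT, frames=[2,4] (faults so far: 5)
  step 9: ref 1 -> FAULT, evict 4, frames=[2,1] (faults so far: 6)
  step 10: ref 1 -> HIT, frames=[2,1] (faults so far: 6)
  LRU total faults: 6
--- Optimal ---
  step 0: ref 1 -> FAULT, frames=[1,-] (faults so far: 1)
  step 1: ref 2 -> FAULT, frames=[1,2] (faults so far: 2)
  step 2: ref 1 -> HIT, frames=[1,2] (faults so far: 2)
  step 3: ref 1 -> HIT, frames=[1,2] (faults so far: 2)
  step 4: ref 3 -> FAULT, evict 1, frames=[3,2] (faults so far: 3)
  step 5: ref 2 -> HIT, frames=[3,2] (faults so far: 3)
  step 6: ref 4 -> FAULT, evict 3, frames=[4,2] (faults so far: 4)
  step 7: ref 4 -> HIT, frames=[4,2] (faults so far: 4)
  step 8: ref 2 -> HIT, frames=[4,2] (faults so far: 4)
  step 9: ref 1 -> FAULT, evict 2, frames=[4,1] (faults so far: 5)
  step 10: ref 1 -> HIT, frames=[4,1] (faults so far: 5)
  Optimal total faults: 5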